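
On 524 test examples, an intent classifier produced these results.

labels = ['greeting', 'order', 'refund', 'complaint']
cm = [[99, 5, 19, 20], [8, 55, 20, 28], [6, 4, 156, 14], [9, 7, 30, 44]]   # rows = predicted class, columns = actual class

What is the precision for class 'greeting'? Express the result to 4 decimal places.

0.6923

precision = TP/(TP+FP).
greeting: TP=99, FP=5+19+20=44 → 99/143 = 0.69231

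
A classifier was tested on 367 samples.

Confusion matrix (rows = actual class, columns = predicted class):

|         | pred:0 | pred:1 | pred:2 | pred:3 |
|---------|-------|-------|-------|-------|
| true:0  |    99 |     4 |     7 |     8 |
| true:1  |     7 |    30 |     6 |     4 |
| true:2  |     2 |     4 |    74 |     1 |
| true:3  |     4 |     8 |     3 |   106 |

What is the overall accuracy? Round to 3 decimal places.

0.842

Accuracy = trace / total = (99+30+74+106=309) / 367 = 309/367 = 0.842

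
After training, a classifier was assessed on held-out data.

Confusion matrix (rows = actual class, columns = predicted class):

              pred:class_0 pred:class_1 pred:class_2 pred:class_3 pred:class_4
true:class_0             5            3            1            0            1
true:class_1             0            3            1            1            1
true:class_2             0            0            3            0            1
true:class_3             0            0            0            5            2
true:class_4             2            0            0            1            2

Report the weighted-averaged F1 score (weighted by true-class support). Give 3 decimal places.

Per-class F1 score (2·TP/(2·TP+FP+FN)):
  class_0: TP=5, FP=0+0+0+2=2, FN=3+1+0+1=5 → 10/17 = 0.5882
  class_1: TP=3, FP=3+0+0+0=3, FN=0+1+1+1=3 → 6/12 = 0.5000
  class_2: TP=3, FP=1+1+0+0=2, FN=0+0+0+1=1 → 6/9 = 0.6667
  class_3: TP=5, FP=0+1+0+1=2, FN=0+0+0+2=2 → 10/14 = 0.7143
  class_4: TP=2, FP=1+1+1+2=5, FN=2+0+0+1=3 → 4/12 = 0.3333
Weighted-F1 score = Σ (supportᵢ/N)·F1 scoreᵢ with N=32: (10/32)·0.5882 + (6/32)·0.5000 + (4/32)·0.6667 + (7/32)·0.7143 + (5/32)·0.3333 = 0.569

0.569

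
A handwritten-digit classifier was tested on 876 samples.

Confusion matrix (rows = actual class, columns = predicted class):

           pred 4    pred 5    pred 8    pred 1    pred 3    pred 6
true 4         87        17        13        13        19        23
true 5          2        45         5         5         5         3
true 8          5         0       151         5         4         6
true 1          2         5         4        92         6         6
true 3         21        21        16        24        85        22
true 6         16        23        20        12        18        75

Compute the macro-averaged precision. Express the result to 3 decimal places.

0.595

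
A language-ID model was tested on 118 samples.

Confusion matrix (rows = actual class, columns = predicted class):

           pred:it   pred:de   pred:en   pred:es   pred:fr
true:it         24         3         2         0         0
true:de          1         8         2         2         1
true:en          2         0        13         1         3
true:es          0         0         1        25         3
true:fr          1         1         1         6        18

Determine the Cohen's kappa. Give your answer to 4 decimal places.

0.6759

Observed agreement pₒ = trace/N = 88/118 = 0.74576
Expected agreement pₑ = Σ (rowᵢ·colᵢ)/N² = (29·28 + 14·12 + 19·19 + 29·34 + 27·25)/118² = 0.21560
κ = (pₒ − pₑ)/(1 − pₑ) = (0.74576 − 0.21560)/(1 − 0.21560) = 0.6759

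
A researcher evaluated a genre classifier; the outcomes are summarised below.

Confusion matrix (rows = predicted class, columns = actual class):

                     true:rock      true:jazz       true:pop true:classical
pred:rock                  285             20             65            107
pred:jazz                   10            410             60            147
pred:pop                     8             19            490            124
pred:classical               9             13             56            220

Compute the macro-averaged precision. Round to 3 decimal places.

0.689

Per-class precision (TP/(TP+FP)):
  rock: TP=285, FP=20+65+107=192 → 285/477 = 0.5975
  jazz: TP=410, FP=10+60+147=217 → 410/627 = 0.6539
  pop: TP=490, FP=8+19+124=151 → 490/641 = 0.7644
  classical: TP=220, FP=9+13+56=78 → 220/298 = 0.7383
Macro-precision = mean = (0.5975 + 0.6539 + 0.7644 + 0.7383) / 4 = 0.689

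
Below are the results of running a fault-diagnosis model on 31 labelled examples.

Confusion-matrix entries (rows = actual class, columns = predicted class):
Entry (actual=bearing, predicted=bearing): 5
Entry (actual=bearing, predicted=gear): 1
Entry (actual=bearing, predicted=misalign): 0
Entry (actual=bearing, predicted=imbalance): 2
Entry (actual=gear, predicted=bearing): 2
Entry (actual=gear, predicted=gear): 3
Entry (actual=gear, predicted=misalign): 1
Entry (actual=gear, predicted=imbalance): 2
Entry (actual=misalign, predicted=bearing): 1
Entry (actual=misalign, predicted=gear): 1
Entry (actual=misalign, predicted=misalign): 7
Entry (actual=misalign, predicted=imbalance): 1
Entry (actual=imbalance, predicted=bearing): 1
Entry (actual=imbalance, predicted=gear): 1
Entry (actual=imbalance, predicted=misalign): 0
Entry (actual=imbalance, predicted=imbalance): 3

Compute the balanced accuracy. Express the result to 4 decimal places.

Balanced accuracy = mean of per-class recall.
  bearing: recall = 5/8 = 0.62500
  gear: recall = 3/8 = 0.37500
  misalign: recall = 7/10 = 0.70000
  imbalance: recall = 3/5 = 0.60000
Mean = (0.62500 + 0.37500 + 0.70000 + 0.60000) / 4 = 0.5750

0.5750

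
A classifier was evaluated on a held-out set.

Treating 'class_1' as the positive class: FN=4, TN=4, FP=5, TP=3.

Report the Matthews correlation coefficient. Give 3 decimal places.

MCC = (TP·TN − FP·FN) / √((TP+FP)(TP+FN)(TN+FP)(TN+FN))
Numerator = 3·4 − 5·4 = -8
Denominator = √(8·7·9·8) = √4032 = 63.4980
MCC = -8 / 63.4980 = -0.126

-0.126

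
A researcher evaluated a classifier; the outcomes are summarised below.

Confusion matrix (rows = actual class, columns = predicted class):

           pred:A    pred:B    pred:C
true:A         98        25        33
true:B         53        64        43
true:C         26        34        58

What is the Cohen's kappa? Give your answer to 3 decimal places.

0.258

Observed agreement pₒ = trace/N = 220/434 = 0.5069
Expected agreement pₑ = Σ (rowᵢ·colᵢ)/N² = (156·177 + 160·123 + 118·134)/434² = 0.3350
κ = (pₒ − pₑ)/(1 − pₑ) = (0.5069 − 0.3350)/(1 − 0.3350) = 0.258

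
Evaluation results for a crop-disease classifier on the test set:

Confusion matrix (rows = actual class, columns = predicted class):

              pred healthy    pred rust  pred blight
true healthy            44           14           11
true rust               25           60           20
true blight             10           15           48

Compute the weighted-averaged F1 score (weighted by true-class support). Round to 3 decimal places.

0.616

Per-class F1 score (2·TP/(2·TP+FP+FN)):
  healthy: TP=44, FP=25+10=35, FN=14+11=25 → 88/148 = 0.5946
  rust: TP=60, FP=14+15=29, FN=25+20=45 → 120/194 = 0.6186
  blight: TP=48, FP=11+20=31, FN=10+15=25 → 96/152 = 0.6316
Weighted-F1 score = Σ (supportᵢ/N)·F1 scoreᵢ with N=247: (69/247)·0.5946 + (105/247)·0.6186 + (73/247)·0.6316 = 0.616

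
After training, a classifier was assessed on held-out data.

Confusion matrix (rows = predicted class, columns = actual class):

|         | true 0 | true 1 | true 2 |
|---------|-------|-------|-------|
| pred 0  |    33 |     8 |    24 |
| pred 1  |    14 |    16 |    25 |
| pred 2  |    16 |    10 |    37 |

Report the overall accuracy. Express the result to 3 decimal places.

Accuracy = trace / total = (33+16+37=86) / 183 = 86/183 = 0.470

0.470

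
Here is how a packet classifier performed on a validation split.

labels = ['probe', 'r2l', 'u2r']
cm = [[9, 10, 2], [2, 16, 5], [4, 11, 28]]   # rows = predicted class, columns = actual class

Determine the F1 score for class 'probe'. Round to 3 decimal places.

0.500

One-vs-rest for 'probe': TP = diagonal; FP = other classes predicted 'probe'; FN = 'probe' predicted as other.
F1 score = 2·TP/(2·TP+FP+FN).
probe: TP=9, FP=10+2=12, FN=2+4=6 → 18/36 = 0.5000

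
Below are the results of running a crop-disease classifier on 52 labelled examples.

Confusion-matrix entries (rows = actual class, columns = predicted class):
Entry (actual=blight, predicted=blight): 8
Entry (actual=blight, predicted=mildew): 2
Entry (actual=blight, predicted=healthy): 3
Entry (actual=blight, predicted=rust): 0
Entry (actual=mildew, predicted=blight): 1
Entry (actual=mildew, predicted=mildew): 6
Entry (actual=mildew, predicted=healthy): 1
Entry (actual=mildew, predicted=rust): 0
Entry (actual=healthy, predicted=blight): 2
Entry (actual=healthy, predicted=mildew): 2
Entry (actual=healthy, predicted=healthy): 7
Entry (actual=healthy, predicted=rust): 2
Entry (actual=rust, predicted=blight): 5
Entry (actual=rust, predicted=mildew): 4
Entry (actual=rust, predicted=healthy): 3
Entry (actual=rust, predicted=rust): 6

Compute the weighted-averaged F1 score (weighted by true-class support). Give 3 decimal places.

0.511

Per-class F1 score (2·TP/(2·TP+FP+FN)):
  blight: TP=8, FP=1+2+5=8, FN=2+3+0=5 → 16/29 = 0.5517
  mildew: TP=6, FP=2+2+4=8, FN=1+1+0=2 → 12/22 = 0.5455
  healthy: TP=7, FP=3+1+3=7, FN=2+2+2=6 → 14/27 = 0.5185
  rust: TP=6, FP=0+0+2=2, FN=5+4+3=12 → 12/26 = 0.4615
Weighted-F1 score = Σ (supportᵢ/N)·F1 scoreᵢ with N=52: (13/52)·0.5517 + (8/52)·0.5455 + (13/52)·0.5185 + (18/52)·0.4615 = 0.511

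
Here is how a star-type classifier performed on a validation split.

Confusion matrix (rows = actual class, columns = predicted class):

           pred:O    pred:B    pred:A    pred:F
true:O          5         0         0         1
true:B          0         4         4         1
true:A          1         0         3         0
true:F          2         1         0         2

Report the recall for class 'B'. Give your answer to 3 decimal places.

0.444

One-vs-rest for 'B': TP = diagonal; FP = other classes predicted 'B'; FN = 'B' predicted as other.
recall = TP/(TP+FN).
B: TP=4, FN=0+4+1=5 → 4/9 = 0.4444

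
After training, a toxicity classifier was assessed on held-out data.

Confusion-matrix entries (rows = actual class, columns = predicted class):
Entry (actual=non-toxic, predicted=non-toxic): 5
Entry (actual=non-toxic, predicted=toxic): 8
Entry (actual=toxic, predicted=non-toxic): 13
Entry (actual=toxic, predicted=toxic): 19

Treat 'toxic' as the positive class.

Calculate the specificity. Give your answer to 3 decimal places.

Specificity = TN/(TN+FP) = 5/(5+8) = 0.385

0.385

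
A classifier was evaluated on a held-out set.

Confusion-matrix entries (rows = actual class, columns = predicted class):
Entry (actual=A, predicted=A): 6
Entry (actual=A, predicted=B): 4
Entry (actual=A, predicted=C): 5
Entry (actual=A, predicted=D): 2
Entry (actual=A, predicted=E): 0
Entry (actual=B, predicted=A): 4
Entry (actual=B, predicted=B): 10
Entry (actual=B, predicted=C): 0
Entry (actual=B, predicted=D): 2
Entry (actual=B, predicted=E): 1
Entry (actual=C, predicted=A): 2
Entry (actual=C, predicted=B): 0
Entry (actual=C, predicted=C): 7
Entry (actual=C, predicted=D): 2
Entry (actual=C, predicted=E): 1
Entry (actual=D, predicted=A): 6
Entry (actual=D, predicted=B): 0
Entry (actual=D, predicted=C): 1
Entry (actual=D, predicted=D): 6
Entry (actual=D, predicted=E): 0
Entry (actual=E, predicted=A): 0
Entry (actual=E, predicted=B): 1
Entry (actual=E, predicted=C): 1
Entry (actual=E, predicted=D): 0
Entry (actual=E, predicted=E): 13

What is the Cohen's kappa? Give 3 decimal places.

0.458

Observed agreement pₒ = trace/N = 42/74 = 0.5676
Expected agreement pₑ = Σ (rowᵢ·colᵢ)/N² = (17·18 + 17·15 + 12·14 + 13·12 + 15·15)/74² = 0.2027
κ = (pₒ − pₑ)/(1 − pₑ) = (0.5676 − 0.2027)/(1 − 0.2027) = 0.458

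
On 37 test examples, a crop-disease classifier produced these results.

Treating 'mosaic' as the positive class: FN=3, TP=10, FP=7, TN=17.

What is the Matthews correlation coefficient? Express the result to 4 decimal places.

0.4575

MCC = (TP·TN − FP·FN) / √((TP+FP)(TP+FN)(TN+FP)(TN+FN))
Numerator = 10·17 − 7·3 = 149
Denominator = √(17·13·24·20) = √106080 = 325.6992
MCC = 149 / 325.6992 = 0.4575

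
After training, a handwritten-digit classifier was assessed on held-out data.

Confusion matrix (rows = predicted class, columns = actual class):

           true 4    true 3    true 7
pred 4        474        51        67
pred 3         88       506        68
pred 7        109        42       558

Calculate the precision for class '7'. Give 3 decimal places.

0.787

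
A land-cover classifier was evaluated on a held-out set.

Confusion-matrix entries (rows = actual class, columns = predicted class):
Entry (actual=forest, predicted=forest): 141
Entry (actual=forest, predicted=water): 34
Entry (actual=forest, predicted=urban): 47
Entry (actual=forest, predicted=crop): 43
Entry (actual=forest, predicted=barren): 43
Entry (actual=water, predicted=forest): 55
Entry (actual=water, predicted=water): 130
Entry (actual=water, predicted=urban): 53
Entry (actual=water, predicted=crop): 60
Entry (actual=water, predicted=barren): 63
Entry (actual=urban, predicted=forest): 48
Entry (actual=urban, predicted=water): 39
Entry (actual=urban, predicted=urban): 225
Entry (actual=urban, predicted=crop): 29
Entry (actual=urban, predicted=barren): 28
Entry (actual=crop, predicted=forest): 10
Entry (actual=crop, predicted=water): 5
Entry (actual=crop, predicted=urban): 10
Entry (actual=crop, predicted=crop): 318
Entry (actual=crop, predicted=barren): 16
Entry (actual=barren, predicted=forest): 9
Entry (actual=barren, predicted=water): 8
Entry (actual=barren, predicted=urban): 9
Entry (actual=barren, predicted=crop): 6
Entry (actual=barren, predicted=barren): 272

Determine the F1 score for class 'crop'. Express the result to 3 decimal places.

0.780

One-vs-rest for 'crop': TP = diagonal; FP = other classes predicted 'crop'; FN = 'crop' predicted as other.
F1 score = 2·TP/(2·TP+FP+FN).
crop: TP=318, FP=43+60+29+6=138, FN=10+5+10+16=41 → 636/815 = 0.7804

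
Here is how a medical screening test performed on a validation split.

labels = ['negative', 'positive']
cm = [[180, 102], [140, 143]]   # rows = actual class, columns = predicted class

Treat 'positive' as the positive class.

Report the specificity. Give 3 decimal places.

Specificity = TN/(TN+FP) = 180/(180+102) = 0.638

0.638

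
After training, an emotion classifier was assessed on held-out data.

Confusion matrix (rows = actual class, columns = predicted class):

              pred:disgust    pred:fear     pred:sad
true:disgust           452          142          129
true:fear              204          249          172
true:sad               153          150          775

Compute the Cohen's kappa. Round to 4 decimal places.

Observed agreement pₒ = trace/N = 1476/2426 = 0.60841
Expected agreement pₑ = Σ (rowᵢ·colᵢ)/N² = (723·809 + 625·541 + 1078·1076)/2426² = 0.35392
κ = (pₒ − pₑ)/(1 − pₑ) = (0.60841 − 0.35392)/(1 − 0.35392) = 0.3939

0.3939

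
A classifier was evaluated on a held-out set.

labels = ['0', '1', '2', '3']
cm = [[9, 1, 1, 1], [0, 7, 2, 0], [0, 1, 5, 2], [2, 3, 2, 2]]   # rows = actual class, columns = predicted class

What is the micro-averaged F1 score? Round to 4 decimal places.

0.6053

Micro-averaging pools counts across classes: ΣTP=23, ΣFP=15, ΣFN=15.
Micro-F1 score = 2·TP/(2·TP+FP+FN) on pooled counts = 0.6053 (equals overall accuracy in single-label multiclass).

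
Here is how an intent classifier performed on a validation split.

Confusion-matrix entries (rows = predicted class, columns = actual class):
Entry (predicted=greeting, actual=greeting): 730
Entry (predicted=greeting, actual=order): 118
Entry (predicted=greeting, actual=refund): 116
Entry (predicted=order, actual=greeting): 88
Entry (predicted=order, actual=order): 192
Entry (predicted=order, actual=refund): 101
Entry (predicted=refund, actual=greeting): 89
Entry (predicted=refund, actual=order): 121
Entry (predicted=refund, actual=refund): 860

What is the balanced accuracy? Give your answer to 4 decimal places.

0.6829

Balanced accuracy = mean of per-class recall.
  greeting: recall = 730/907 = 0.80485
  order: recall = 192/431 = 0.44548
  refund: recall = 860/1077 = 0.79851
Mean = (0.80485 + 0.44548 + 0.79851) / 3 = 0.6829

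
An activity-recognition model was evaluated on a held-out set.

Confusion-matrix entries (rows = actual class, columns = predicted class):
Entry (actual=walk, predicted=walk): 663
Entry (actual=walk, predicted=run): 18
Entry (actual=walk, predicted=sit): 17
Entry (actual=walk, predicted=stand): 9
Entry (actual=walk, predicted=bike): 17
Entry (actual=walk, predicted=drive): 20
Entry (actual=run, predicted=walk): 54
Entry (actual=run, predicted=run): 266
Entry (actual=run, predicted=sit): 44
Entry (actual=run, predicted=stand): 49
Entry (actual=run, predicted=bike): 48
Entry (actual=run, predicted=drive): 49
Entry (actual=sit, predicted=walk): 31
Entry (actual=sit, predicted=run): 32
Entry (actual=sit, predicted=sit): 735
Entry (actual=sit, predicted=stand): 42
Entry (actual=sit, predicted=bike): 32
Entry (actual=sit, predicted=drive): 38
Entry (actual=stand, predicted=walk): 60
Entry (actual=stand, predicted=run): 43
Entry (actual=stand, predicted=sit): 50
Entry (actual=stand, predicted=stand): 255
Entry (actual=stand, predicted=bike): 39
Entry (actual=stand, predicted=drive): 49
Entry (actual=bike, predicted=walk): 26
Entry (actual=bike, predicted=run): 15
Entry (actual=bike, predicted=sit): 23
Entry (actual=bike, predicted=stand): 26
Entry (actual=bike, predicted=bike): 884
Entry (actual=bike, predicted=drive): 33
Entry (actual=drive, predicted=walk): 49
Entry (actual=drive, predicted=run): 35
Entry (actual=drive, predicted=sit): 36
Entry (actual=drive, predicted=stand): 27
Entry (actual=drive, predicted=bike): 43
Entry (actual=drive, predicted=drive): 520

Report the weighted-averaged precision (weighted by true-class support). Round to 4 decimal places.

0.7534

Per-class precision (TP/(TP+FP)):
  walk: TP=663, FP=54+31+60+26+49=220 → 663/883 = 0.75085
  run: TP=266, FP=18+32+43+15+35=143 → 266/409 = 0.65037
  sit: TP=735, FP=17+44+50+23+36=170 → 735/905 = 0.81215
  stand: TP=255, FP=9+49+42+26+27=153 → 255/408 = 0.62500
  bike: TP=884, FP=17+48+32+39+43=179 → 884/1063 = 0.83161
  drive: TP=520, FP=20+49+38+49+33=189 → 520/709 = 0.73343
Weighted-precision = Σ (supportᵢ/N)·precisionᵢ with N=4377: (744/4377)·0.75085 + (510/4377)·0.65037 + (910/4377)·0.81215 + (496/4377)·0.62500 + (1007/4377)·0.83161 + (710/4377)·0.73343 = 0.7534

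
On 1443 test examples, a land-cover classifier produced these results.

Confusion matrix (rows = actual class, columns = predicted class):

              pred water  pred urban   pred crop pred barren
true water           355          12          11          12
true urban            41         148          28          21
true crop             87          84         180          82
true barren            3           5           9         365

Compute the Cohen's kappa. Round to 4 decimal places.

0.6326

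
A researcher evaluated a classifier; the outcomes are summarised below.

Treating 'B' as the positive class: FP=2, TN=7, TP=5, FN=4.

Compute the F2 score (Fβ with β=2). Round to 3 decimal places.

0.581

Fβ = (1+β²)·TP / ((1+β²)·TP + β²·FN + FP), with β²=4
= 5·5 / (5·5 + 4·4 + 2) = 0.581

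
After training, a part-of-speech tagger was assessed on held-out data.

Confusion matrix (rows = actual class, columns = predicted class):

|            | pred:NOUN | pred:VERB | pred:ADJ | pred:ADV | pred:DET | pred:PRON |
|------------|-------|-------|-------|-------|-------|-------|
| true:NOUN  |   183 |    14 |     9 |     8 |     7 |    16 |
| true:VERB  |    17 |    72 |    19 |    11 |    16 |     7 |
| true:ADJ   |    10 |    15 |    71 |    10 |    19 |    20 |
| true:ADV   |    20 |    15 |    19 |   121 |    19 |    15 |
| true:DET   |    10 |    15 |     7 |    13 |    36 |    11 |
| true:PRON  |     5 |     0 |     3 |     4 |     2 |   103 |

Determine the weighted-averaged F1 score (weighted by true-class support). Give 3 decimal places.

0.619

Per-class F1 score (2·TP/(2·TP+FP+FN)):
  NOUN: TP=183, FP=17+10+20+10+5=62, FN=14+9+8+7+16=54 → 366/482 = 0.7593
  VERB: TP=72, FP=14+15+15+15+0=59, FN=17+19+11+16+7=70 → 144/273 = 0.5275
  ADJ: TP=71, FP=9+19+19+7+3=57, FN=10+15+10+19+20=74 → 142/273 = 0.5201
  ADV: TP=121, FP=8+11+10+13+4=46, FN=20+15+19+19+15=88 → 242/376 = 0.6436
  DET: TP=36, FP=7+16+19+19+2=63, FN=10+15+7+13+11=56 → 72/191 = 0.3770
  PRON: TP=103, FP=16+7+20+15+11=69, FN=5+0+3+4+2=14 → 206/289 = 0.7128
Weighted-F1 score = Σ (supportᵢ/N)·F1 scoreᵢ with N=942: (237/942)·0.7593 + (142/942)·0.5275 + (145/942)·0.5201 + (209/942)·0.6436 + (92/942)·0.3770 + (117/942)·0.7128 = 0.619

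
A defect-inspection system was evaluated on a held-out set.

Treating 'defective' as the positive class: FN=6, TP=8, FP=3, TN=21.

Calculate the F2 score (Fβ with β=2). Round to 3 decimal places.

0.597

Fβ = (1+β²)·TP / ((1+β²)·TP + β²·FN + FP), with β²=4
= 5·8 / (5·8 + 4·6 + 3) = 0.597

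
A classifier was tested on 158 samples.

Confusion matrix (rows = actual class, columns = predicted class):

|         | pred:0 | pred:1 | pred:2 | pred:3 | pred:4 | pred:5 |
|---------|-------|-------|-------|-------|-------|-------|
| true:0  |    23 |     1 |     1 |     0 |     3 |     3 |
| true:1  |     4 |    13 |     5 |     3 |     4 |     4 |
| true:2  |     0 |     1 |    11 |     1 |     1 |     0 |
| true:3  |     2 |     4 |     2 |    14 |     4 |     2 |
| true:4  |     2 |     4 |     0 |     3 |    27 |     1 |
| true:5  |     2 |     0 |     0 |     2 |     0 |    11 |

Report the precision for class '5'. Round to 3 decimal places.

Treat '5' as positive and all other classes as negative.
precision = TP/(TP+FP).
5: TP=11, FP=3+4+0+2+1=10 → 11/21 = 0.5238

0.524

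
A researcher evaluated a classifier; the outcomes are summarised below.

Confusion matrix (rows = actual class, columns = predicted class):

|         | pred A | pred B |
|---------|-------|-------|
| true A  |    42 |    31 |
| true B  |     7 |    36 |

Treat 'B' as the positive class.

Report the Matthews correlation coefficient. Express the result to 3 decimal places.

0.403

MCC = (TP·TN − FP·FN) / √((TP+FP)(TP+FN)(TN+FP)(TN+FN))
Numerator = 36·42 − 31·7 = 1295
Denominator = √(67·43·73·49) = √10305337 = 3210.1927
MCC = 1295 / 3210.1927 = 0.403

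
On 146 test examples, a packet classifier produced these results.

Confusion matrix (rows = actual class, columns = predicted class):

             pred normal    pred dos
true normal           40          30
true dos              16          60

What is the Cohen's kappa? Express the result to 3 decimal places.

0.364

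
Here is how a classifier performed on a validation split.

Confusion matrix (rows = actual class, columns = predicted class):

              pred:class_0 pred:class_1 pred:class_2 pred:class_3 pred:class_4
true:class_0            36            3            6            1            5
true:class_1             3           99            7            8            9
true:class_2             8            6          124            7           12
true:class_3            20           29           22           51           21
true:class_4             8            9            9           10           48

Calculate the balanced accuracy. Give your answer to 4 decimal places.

0.6419

Balanced accuracy = mean of per-class recall.
  class_0: recall = 36/51 = 0.70588
  class_1: recall = 99/126 = 0.78571
  class_2: recall = 124/157 = 0.78981
  class_3: recall = 51/143 = 0.35664
  class_4: recall = 48/84 = 0.57143
Mean = (0.70588 + 0.78571 + 0.78981 + 0.35664 + 0.57143) / 5 = 0.6419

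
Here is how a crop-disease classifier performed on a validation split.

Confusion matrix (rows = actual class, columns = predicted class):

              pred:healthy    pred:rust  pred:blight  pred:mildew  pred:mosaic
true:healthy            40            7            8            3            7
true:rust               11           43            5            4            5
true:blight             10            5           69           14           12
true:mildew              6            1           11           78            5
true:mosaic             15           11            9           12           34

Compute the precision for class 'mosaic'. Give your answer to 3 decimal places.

0.540

Treat 'mosaic' as positive and all other classes as negative.
precision = TP/(TP+FP).
mosaic: TP=34, FP=7+5+12+5=29 → 34/63 = 0.5397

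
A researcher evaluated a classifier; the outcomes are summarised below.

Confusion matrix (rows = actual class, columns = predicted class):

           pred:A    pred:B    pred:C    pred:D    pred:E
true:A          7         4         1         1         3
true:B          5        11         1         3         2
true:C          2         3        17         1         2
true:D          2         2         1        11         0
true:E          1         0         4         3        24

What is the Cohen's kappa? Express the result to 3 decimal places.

0.531

Observed agreement pₒ = trace/N = 70/111 = 0.6306
Expected agreement pₑ = Σ (rowᵢ·colᵢ)/N² = (16·17 + 22·20 + 25·24 + 16·19 + 32·31)/111² = 0.2117
κ = (pₒ − pₑ)/(1 − pₑ) = (0.6306 − 0.2117)/(1 − 0.2117) = 0.531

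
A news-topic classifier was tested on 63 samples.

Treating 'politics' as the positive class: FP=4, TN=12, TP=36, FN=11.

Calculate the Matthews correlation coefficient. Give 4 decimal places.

MCC = (TP·TN − FP·FN) / √((TP+FP)(TP+FN)(TN+FP)(TN+FN))
Numerator = 36·12 − 4·11 = 388
Denominator = √(40·47·16·23) = √691840 = 831.7692
MCC = 388 / 831.7692 = 0.4665

0.4665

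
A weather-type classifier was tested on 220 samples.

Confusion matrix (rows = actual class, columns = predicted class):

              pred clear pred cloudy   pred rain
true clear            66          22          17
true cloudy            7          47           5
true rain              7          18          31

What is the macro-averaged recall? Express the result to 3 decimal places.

Per-class recall (TP/(TP+FN)):
  clear: TP=66, FN=22+17=39 → 66/105 = 0.6286
  cloudy: TP=47, FN=7+5=12 → 47/59 = 0.7966
  rain: TP=31, FN=7+18=25 → 31/56 = 0.5536
Macro-recall = mean = (0.6286 + 0.7966 + 0.5536) / 3 = 0.660

0.660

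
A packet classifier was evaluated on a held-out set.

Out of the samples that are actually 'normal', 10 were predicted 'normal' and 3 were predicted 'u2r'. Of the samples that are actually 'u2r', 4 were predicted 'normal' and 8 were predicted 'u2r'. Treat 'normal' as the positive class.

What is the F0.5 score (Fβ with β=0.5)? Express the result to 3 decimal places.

Fβ = (1+β²)·TP / ((1+β²)·TP + β²·FN + FP), with β²=1/4
= 1.25·10 / (1.25·10 + 0.25·3 + 4) = 0.725

0.725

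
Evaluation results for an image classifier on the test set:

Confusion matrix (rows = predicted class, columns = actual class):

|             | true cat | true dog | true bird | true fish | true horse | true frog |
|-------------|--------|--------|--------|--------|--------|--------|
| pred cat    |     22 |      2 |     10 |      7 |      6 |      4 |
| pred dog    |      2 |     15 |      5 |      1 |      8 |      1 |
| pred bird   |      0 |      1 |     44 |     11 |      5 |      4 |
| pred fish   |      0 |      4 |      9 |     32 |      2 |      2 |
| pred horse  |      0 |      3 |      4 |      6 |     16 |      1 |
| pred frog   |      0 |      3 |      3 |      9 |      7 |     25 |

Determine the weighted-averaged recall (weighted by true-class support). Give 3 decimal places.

0.562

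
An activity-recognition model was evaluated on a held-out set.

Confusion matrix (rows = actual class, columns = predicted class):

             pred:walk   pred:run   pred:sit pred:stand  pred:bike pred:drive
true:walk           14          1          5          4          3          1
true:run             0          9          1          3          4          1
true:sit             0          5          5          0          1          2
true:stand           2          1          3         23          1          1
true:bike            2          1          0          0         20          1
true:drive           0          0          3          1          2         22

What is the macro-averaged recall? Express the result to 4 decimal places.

Per-class recall (TP/(TP+FN)):
  walk: TP=14, FN=1+5+4+3+1=14 → 14/28 = 0.50000
  run: TP=9, FN=0+1+3+4+1=9 → 9/18 = 0.50000
  sit: TP=5, FN=0+5+0+1+2=8 → 5/13 = 0.38462
  stand: TP=23, FN=2+1+3+1+1=8 → 23/31 = 0.74194
  bike: TP=20, FN=2+1+0+0+1=4 → 20/24 = 0.83333
  drive: TP=22, FN=0+0+3+1+2=6 → 22/28 = 0.78571
Macro-recall = mean = (0.50000 + 0.50000 + 0.38462 + 0.74194 + 0.83333 + 0.78571) / 6 = 0.6243

0.6243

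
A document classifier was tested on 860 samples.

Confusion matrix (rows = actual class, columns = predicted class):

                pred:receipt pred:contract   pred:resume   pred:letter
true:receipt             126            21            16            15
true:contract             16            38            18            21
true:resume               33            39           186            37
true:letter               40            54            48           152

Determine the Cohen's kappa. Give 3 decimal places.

0.432

Observed agreement pₒ = trace/N = 502/860 = 0.5837
Expected agreement pₑ = Σ (rowᵢ·colᵢ)/N² = (178·215 + 93·152 + 295·268 + 294·225)/860² = 0.2672
κ = (pₒ − pₑ)/(1 − pₑ) = (0.5837 − 0.2672)/(1 − 0.2672) = 0.432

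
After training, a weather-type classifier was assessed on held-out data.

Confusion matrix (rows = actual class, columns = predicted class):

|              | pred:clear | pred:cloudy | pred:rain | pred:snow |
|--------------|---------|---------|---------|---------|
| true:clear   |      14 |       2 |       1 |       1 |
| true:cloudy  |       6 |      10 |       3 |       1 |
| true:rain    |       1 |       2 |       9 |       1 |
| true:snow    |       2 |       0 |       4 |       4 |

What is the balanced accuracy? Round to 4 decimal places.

0.5925

Balanced accuracy = mean of per-class recall.
  clear: recall = 14/18 = 0.77778
  cloudy: recall = 10/20 = 0.50000
  rain: recall = 9/13 = 0.69231
  snow: recall = 4/10 = 0.40000
Mean = (0.77778 + 0.50000 + 0.69231 + 0.40000) / 4 = 0.5925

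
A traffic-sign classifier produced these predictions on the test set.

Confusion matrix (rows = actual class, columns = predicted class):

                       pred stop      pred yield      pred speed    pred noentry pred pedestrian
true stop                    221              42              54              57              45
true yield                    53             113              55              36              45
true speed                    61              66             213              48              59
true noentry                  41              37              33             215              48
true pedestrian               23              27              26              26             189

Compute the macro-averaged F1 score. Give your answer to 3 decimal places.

0.513

Per-class F1 score (2·TP/(2·TP+FP+FN)):
  stop: TP=221, FP=53+61+41+23=178, FN=42+54+57+45=198 → 442/818 = 0.5403
  yield: TP=113, FP=42+66+37+27=172, FN=53+55+36+45=189 → 226/587 = 0.3850
  speed: TP=213, FP=54+55+33+26=168, FN=61+66+48+59=234 → 426/828 = 0.5145
  noentry: TP=215, FP=57+36+48+26=167, FN=41+37+33+48=159 → 430/756 = 0.5688
  pedestrian: TP=189, FP=45+45+59+48=197, FN=23+27+26+26=102 → 378/677 = 0.5583
Macro-F1 score = mean = (0.5403 + 0.3850 + 0.5145 + 0.5688 + 0.5583) / 5 = 0.513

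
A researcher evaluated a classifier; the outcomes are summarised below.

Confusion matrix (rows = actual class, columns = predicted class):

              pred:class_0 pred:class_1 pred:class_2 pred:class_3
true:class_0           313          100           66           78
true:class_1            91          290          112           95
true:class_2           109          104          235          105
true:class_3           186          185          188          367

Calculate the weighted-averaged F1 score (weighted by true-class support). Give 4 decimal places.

0.4591

Per-class F1 score (2·TP/(2·TP+FP+FN)):
  class_0: TP=313, FP=91+109+186=386, FN=100+66+78=244 → 626/1256 = 0.49841
  class_1: TP=290, FP=100+104+185=389, FN=91+112+95=298 → 580/1267 = 0.45777
  class_2: TP=235, FP=66+112+188=366, FN=109+104+105=318 → 470/1154 = 0.40728
  class_3: TP=367, FP=78+95+105=278, FN=186+185+188=559 → 734/1571 = 0.46722
Weighted-F1 score = Σ (supportᵢ/N)·F1 scoreᵢ with N=2624: (557/2624)·0.49841 + (588/2624)·0.45777 + (553/2624)·0.40728 + (926/2624)·0.46722 = 0.4591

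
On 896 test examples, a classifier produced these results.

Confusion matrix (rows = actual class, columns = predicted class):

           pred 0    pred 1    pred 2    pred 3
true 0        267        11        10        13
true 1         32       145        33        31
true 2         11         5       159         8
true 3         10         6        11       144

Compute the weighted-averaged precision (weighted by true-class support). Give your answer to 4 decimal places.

0.8065

Per-class precision (TP/(TP+FP)):
  0: TP=267, FP=32+11+10=53 → 267/320 = 0.83438
  1: TP=145, FP=11+5+6=22 → 145/167 = 0.86826
  2: TP=159, FP=10+33+11=54 → 159/213 = 0.74648
  3: TP=144, FP=13+31+8=52 → 144/196 = 0.73469
Weighted-precision = Σ (supportᵢ/N)·precisionᵢ with N=896: (301/896)·0.83438 + (241/896)·0.86826 + (183/896)·0.74648 + (171/896)·0.73469 = 0.8065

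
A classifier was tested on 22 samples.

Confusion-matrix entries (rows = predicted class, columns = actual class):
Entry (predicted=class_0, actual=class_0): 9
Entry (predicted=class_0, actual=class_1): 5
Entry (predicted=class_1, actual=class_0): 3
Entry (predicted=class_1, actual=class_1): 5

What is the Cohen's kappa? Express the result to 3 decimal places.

0.254

Observed agreement pₒ = trace/N = 14/22 = 0.6364
Expected agreement pₑ = Σ (rowᵢ·colᵢ)/N² = (12·14 + 10·8)/22² = 0.5124
κ = (pₒ − pₑ)/(1 − pₑ) = (0.6364 − 0.5124)/(1 − 0.5124) = 0.254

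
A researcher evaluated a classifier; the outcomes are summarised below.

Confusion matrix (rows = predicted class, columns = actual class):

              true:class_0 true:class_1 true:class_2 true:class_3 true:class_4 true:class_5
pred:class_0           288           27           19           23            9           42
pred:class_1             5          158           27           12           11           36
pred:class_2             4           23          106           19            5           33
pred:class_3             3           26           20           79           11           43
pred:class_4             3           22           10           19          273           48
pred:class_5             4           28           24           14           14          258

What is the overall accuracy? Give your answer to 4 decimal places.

0.6655

Accuracy = trace / total = (288+158+106+79+273+258=1162) / 1746 = 1162/1746 = 0.6655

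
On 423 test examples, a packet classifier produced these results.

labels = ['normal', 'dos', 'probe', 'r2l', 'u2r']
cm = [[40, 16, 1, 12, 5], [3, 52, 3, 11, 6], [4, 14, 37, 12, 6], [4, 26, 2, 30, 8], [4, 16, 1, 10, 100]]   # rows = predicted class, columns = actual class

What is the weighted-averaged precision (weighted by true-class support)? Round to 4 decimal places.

Per-class precision (TP/(TP+FP)):
  normal: TP=40, FP=16+1+12+5=34 → 40/74 = 0.54054
  dos: TP=52, FP=3+3+11+6=23 → 52/75 = 0.69333
  probe: TP=37, FP=4+14+12+6=36 → 37/73 = 0.50685
  r2l: TP=30, FP=4+26+2+8=40 → 30/70 = 0.42857
  u2r: TP=100, FP=4+16+1+10=31 → 100/131 = 0.76336
Weighted-precision = Σ (supportᵢ/N)·precisionᵢ with N=423: (55/423)·0.54054 + (124/423)·0.69333 + (44/423)·0.50685 + (75/423)·0.42857 + (125/423)·0.76336 = 0.6278

0.6278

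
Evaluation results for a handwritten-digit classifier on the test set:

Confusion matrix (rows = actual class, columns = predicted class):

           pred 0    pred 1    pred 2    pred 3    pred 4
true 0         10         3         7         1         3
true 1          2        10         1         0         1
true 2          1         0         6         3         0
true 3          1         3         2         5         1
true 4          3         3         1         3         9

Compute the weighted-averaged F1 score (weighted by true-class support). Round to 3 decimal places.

0.506

Per-class F1 score (2·TP/(2·TP+FP+FN)):
  0: TP=10, FP=2+1+1+3=7, FN=3+7+1+3=14 → 20/41 = 0.4878
  1: TP=10, FP=3+0+3+3=9, FN=2+1+0+1=4 → 20/33 = 0.6061
  2: TP=6, FP=7+1+2+1=11, FN=1+0+3+0=4 → 12/27 = 0.4444
  3: TP=5, FP=1+0+3+3=7, FN=1+3+2+1=7 → 10/24 = 0.4167
  4: TP=9, FP=3+1+0+1=5, FN=3+3+1+3=10 → 18/33 = 0.5455
Weighted-F1 score = Σ (supportᵢ/N)·F1 scoreᵢ with N=79: (24/79)·0.4878 + (14/79)·0.6061 + (10/79)·0.4444 + (12/79)·0.4167 + (19/79)·0.5455 = 0.506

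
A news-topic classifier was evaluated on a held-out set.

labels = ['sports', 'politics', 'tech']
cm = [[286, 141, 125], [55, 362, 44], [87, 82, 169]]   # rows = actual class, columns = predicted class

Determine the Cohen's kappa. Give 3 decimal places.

0.401

Observed agreement pₒ = trace/N = 817/1351 = 0.6047
Expected agreement pₑ = Σ (rowᵢ·colᵢ)/N² = (552·428 + 461·585 + 338·338)/1351² = 0.3398
κ = (pₒ − pₑ)/(1 − pₑ) = (0.6047 − 0.3398)/(1 − 0.3398) = 0.401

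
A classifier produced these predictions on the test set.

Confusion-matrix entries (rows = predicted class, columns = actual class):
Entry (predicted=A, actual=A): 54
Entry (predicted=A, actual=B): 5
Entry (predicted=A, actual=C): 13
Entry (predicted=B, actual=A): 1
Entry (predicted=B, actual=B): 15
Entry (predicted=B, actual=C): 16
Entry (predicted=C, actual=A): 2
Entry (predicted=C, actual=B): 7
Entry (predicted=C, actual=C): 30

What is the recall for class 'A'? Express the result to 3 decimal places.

0.947

recall = TP/(TP+FN).
A: TP=54, FN=1+2=3 → 54/57 = 0.9474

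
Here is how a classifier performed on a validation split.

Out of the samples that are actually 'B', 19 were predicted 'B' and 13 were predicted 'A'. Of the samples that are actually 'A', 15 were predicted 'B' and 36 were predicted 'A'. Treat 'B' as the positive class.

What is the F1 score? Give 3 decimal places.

Precision = TP/(TP+FP) = 19/34 = 0.5588
Recall = TP/(TP+FN) = 19/32 = 0.5938
F1 = 2·TP/(2·TP+FP+FN) = 38/66 = 0.576

0.576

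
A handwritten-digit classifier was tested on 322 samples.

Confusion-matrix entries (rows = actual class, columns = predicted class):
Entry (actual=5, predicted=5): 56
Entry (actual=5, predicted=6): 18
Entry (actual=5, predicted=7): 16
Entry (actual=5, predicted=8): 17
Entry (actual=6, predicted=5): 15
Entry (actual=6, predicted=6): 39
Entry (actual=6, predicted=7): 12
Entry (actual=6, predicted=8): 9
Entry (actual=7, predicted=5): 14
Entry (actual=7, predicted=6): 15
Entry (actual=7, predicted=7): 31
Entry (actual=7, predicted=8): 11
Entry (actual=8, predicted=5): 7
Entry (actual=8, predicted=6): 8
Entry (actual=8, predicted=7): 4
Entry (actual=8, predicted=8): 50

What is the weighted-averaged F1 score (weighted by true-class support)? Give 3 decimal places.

Per-class F1 score (2·TP/(2·TP+FP+FN)):
  5: TP=56, FP=15+14+7=36, FN=18+16+17=51 → 112/199 = 0.5628
  6: TP=39, FP=18+15+8=41, FN=15+12+9=36 → 78/155 = 0.5032
  7: TP=31, FP=16+12+4=32, FN=14+15+11=40 → 62/134 = 0.4627
  8: TP=50, FP=17+9+11=37, FN=7+8+4=19 → 100/156 = 0.6410
Weighted-F1 score = Σ (supportᵢ/N)·F1 scoreᵢ with N=322: (107/322)·0.5628 + (75/322)·0.5032 + (71/322)·0.4627 + (69/322)·0.6410 = 0.544

0.544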